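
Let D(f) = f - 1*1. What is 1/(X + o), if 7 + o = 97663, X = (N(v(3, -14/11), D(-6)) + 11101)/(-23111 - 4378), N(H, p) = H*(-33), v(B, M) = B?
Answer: 27489/2684454782 ≈ 1.0240e-5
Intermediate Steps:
D(f) = -1 + f (D(f) = f - 1 = -1 + f)
N(H, p) = -33*H
X = -11002/27489 (X = (-33*3 + 11101)/(-23111 - 4378) = (-99 + 11101)/(-27489) = 11002*(-1/27489) = -11002/27489 ≈ -0.40023)
o = 97656 (o = -7 + 97663 = 97656)
1/(X + o) = 1/(-11002/27489 + 97656) = 1/(2684454782/27489) = 27489/2684454782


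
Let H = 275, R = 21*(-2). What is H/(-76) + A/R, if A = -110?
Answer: -1595/1596 ≈ -0.99937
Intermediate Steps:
R = -42
H/(-76) + A/R = 275/(-76) - 110/(-42) = 275*(-1/76) - 110*(-1/42) = -275/76 + 55/21 = -1595/1596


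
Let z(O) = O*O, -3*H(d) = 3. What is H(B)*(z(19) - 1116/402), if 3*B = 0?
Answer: -24001/67 ≈ -358.22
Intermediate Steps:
B = 0 (B = (⅓)*0 = 0)
H(d) = -1 (H(d) = -⅓*3 = -1)
z(O) = O²
H(B)*(z(19) - 1116/402) = -(19² - 1116/402) = -(361 - 1116*1/402) = -(361 - 186/67) = -1*24001/67 = -24001/67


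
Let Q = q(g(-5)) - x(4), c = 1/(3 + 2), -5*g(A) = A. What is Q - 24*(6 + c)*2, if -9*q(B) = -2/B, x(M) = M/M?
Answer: -13427/45 ≈ -298.38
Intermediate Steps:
x(M) = 1
g(A) = -A/5
c = ⅕ (c = 1/5 = ⅕ ≈ 0.20000)
q(B) = 2/(9*B) (q(B) = -(-2)/(9*B) = 2/(9*B))
Q = -7/9 (Q = 2/(9*((-⅕*(-5)))) - 1*1 = (2/9)/1 - 1 = (2/9)*1 - 1 = 2/9 - 1 = -7/9 ≈ -0.77778)
Q - 24*(6 + c)*2 = -7/9 - 24*(6 + ⅕)*2 = -7/9 - 744*2/5 = -7/9 - 24*62/5 = -7/9 - 1488/5 = -13427/45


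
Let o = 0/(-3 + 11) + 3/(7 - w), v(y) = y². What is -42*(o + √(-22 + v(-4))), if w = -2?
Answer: -14 - 42*I*√6 ≈ -14.0 - 102.88*I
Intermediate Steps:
o = ⅓ (o = 0/(-3 + 11) + 3/(7 - 1*(-2)) = 0/8 + 3/(7 + 2) = 0*(⅛) + 3/9 = 0 + 3*(⅑) = 0 + ⅓ = ⅓ ≈ 0.33333)
-42*(o + √(-22 + v(-4))) = -42*(⅓ + √(-22 + (-4)²)) = -42*(⅓ + √(-22 + 16)) = -42*(⅓ + √(-6)) = -42*(⅓ + I*√6) = -14 - 42*I*√6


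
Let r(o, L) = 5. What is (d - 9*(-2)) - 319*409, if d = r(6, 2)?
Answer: -130448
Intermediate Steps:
d = 5
(d - 9*(-2)) - 319*409 = (5 - 9*(-2)) - 319*409 = (5 + 18) - 130471 = 23 - 130471 = -130448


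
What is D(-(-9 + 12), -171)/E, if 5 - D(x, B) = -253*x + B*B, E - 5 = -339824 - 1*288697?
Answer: 4285/89788 ≈ 0.047724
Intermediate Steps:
E = -628516 (E = 5 + (-339824 - 1*288697) = 5 + (-339824 - 288697) = 5 - 628521 = -628516)
D(x, B) = 5 - B**2 + 253*x (D(x, B) = 5 - (-253*x + B*B) = 5 - (-253*x + B**2) = 5 - (B**2 - 253*x) = 5 + (-B**2 + 253*x) = 5 - B**2 + 253*x)
D(-(-9 + 12), -171)/E = (5 - 1*(-171)**2 + 253*(-(-9 + 12)))/(-628516) = (5 - 1*29241 + 253*(-1*3))*(-1/628516) = (5 - 29241 + 253*(-3))*(-1/628516) = (5 - 29241 - 759)*(-1/628516) = -29995*(-1/628516) = 4285/89788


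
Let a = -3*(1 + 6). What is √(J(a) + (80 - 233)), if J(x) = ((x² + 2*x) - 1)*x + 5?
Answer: I*√8506 ≈ 92.228*I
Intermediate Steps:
a = -21 (a = -3*7 = -21)
J(x) = 5 + x*(-1 + x² + 2*x) (J(x) = (-1 + x² + 2*x)*x + 5 = x*(-1 + x² + 2*x) + 5 = 5 + x*(-1 + x² + 2*x))
√(J(a) + (80 - 233)) = √((5 + (-21)³ - 1*(-21) + 2*(-21)²) + (80 - 233)) = √((5 - 9261 + 21 + 2*441) - 153) = √((5 - 9261 + 21 + 882) - 153) = √(-8353 - 153) = √(-8506) = I*√8506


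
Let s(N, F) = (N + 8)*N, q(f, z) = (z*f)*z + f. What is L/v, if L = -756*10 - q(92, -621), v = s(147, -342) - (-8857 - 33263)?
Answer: -35486624/64905 ≈ -546.75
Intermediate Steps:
q(f, z) = f + f*z**2 (q(f, z) = (f*z)*z + f = f*z**2 + f = f + f*z**2)
s(N, F) = N*(8 + N) (s(N, F) = (8 + N)*N = N*(8 + N))
v = 64905 (v = 147*(8 + 147) - (-8857 - 33263) = 147*155 - 1*(-42120) = 22785 + 42120 = 64905)
L = -35486624 (L = -756*10 - 92*(1 + (-621)**2) = -7560 - 92*(1 + 385641) = -7560 - 92*385642 = -7560 - 1*35479064 = -7560 - 35479064 = -35486624)
L/v = -35486624/64905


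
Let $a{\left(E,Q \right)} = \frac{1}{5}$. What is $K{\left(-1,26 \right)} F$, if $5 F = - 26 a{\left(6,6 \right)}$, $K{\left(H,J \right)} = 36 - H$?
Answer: $- \frac{962}{25} \approx -38.48$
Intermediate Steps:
$a{\left(E,Q \right)} = \frac{1}{5}$
$F = - \frac{26}{25}$ ($F = \frac{\left(-26\right) \frac{1}{5}}{5} = \frac{1}{5} \left(- \frac{26}{5}\right) = - \frac{26}{25} \approx -1.04$)
$K{\left(-1,26 \right)} F = \left(36 - -1\right) \left(- \frac{26}{25}\right) = \left(36 + 1\right) \left(- \frac{26}{25}\right) = 37 \left(- \frac{26}{25}\right) = - \frac{962}{25}$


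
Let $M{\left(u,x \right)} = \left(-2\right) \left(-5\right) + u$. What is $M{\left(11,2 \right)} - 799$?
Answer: $-778$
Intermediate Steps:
$M{\left(u,x \right)} = 10 + u$
$M{\left(11,2 \right)} - 799 = \left(10 + 11\right) - 799 = 21 - 799 = -778$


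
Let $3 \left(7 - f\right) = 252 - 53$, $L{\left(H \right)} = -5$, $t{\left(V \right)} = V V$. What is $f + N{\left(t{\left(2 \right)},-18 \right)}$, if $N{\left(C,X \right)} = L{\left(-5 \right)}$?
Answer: $- \frac{193}{3} \approx -64.333$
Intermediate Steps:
$t{\left(V \right)} = V^{2}$
$N{\left(C,X \right)} = -5$
$f = - \frac{178}{3}$ ($f = 7 - \frac{252 - 53}{3} = 7 - \frac{199}{3} = - \frac{178}{3} \approx -59.333$)
$f + N{\left(t{\left(2 \right)},-18 \right)} = - \frac{178}{3} - 5 = - \frac{193}{3}$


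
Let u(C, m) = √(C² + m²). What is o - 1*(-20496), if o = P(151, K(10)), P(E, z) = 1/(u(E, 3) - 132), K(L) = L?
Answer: 55195794/2693 + √22810/5386 ≈ 20496.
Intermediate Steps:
P(E, z) = 1/(-132 + √(9 + E²)) (P(E, z) = 1/(√(E² + 3²) - 132) = 1/(√(E² + 9) - 132) = 1/(√(9 + E²) - 132) = 1/(-132 + √(9 + E²)))
o = 1/(-132 + √22810) (o = 1/(-132 + √(9 + 151²)) = 1/(-132 + √(9 + 22801)) = 1/(-132 + √22810) ≈ 0.052549)
o - 1*(-20496) = (66/2693 + √22810/5386) - 1*(-20496) = (66/2693 + √22810/5386) + 20496 = 55195794/2693 + √22810/5386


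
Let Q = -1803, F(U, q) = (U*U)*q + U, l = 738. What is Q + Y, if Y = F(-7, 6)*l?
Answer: 210003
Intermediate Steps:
F(U, q) = U + q*U² (F(U, q) = U²*q + U = q*U² + U = U + q*U²)
Y = 211806 (Y = -7*(1 - 7*6)*738 = -7*(1 - 42)*738 = -7*(-41)*738 = 287*738 = 211806)
Q + Y = -1803 + 211806 = 210003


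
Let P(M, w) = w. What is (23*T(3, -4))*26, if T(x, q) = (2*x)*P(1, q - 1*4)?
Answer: -28704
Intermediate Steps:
T(x, q) = 2*x*(-4 + q) (T(x, q) = (2*x)*(q - 1*4) = (2*x)*(q - 4) = (2*x)*(-4 + q) = 2*x*(-4 + q))
(23*T(3, -4))*26 = (23*(2*3*(-4 - 4)))*26 = (23*(2*3*(-8)))*26 = (23*(-48))*26 = -1104*26 = -28704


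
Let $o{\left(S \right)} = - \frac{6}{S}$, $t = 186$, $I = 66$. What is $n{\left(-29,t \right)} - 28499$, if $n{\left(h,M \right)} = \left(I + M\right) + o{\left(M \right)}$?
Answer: $- \frac{875658}{31} \approx -28247.0$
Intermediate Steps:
$n{\left(h,M \right)} = 66 + M - \frac{6}{M}$ ($n{\left(h,M \right)} = \left(66 + M\right) - \frac{6}{M} = 66 + M - \frac{6}{M}$)
$n{\left(-29,t \right)} - 28499 = \left(66 + 186 - \frac{6}{186}\right) - 28499 = \left(66 + 186 - \frac{1}{31}\right) - 28499 = \frac{7811}{31} - 28499 = - \frac{875658}{31}$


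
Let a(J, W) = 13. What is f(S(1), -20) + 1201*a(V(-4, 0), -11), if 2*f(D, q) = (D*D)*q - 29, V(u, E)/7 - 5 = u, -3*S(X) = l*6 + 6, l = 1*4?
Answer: 29197/2 ≈ 14599.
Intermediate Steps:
l = 4
S(X) = -10 (S(X) = -(4*6 + 6)/3 = -(24 + 6)/3 = -⅓*30 = -10)
V(u, E) = 35 + 7*u
f(D, q) = -29/2 + q*D²/2 (f(D, q) = ((D*D)*q - 29)/2 = (D²*q - 29)/2 = (q*D² - 29)/2 = (-29 + q*D²)/2 = -29/2 + q*D²/2)
f(S(1), -20) + 1201*a(V(-4, 0), -11) = (-29/2 + (½)*(-20)*(-10)²) + 1201*13 = (-29/2 + (½)*(-20)*100) + 15613 = (-29/2 - 1000) + 15613 = -2029/2 + 15613 = 29197/2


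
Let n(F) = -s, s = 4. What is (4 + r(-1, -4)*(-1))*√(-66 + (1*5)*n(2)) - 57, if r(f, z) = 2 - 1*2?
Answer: -57 + 4*I*√86 ≈ -57.0 + 37.094*I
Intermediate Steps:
n(F) = -4 (n(F) = -1*4 = -4)
r(f, z) = 0 (r(f, z) = 2 - 2 = 0)
(4 + r(-1, -4)*(-1))*√(-66 + (1*5)*n(2)) - 57 = (4 + 0*(-1))*√(-66 + (1*5)*(-4)) - 57 = (4 + 0)*√(-66 + 5*(-4)) - 57 = 4*√(-66 - 20) - 57 = 4*√(-86) - 57 = 4*(I*√86) - 57 = 4*I*√86 - 57 = -57 + 4*I*√86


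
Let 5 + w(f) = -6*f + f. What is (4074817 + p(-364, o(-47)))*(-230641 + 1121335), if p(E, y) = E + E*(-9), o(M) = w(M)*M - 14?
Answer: 3632008753926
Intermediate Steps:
w(f) = -5 - 5*f (w(f) = -5 + (-6*f + f) = -5 - 5*f)
o(M) = -14 + M*(-5 - 5*M) (o(M) = (-5 - 5*M)*M - 14 = M*(-5 - 5*M) - 14 = -14 + M*(-5 - 5*M))
p(E, y) = -8*E (p(E, y) = E - 9*E = -8*E)
(4074817 + p(-364, o(-47)))*(-230641 + 1121335) = (4074817 - 8*(-364))*(-230641 + 1121335) = (4074817 + 2912)*890694 = 4077729*890694 = 3632008753926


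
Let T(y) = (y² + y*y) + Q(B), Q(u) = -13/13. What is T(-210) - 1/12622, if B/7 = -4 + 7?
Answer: 1113247777/12622 ≈ 88199.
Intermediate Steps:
B = 21 (B = 7*(-4 + 7) = 7*3 = 21)
Q(u) = -1 (Q(u) = -13*1/13 = -1)
T(y) = -1 + 2*y² (T(y) = (y² + y*y) - 1 = (y² + y²) - 1 = 2*y² - 1 = -1 + 2*y²)
T(-210) - 1/12622 = (-1 + 2*(-210)²) - 1/12622 = (-1 + 2*44100) - 1*1/12622 = (-1 + 88200) - 1/12622 = 88199 - 1/12622 = 1113247777/12622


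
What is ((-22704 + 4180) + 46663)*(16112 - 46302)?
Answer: -849516410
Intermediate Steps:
((-22704 + 4180) + 46663)*(16112 - 46302) = (-18524 + 46663)*(-30190) = 28139*(-30190) = -849516410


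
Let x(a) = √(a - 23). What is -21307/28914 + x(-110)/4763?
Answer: -21307/28914 + I*√133/4763 ≈ -0.73691 + 0.0024213*I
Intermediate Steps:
x(a) = √(-23 + a)
-21307/28914 + x(-110)/4763 = -21307/28914 + √(-23 - 110)/4763 = -21307*1/28914 + √(-133)*(1/4763) = -21307/28914 + (I*√133)*(1/4763) = -21307/28914 + I*√133/4763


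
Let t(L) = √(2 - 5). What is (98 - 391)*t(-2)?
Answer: -293*I*√3 ≈ -507.49*I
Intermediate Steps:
t(L) = I*√3 (t(L) = √(-3) = I*√3)
(98 - 391)*t(-2) = (98 - 391)*(I*√3) = -293*I*√3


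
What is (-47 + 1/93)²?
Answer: 19096900/8649 ≈ 2208.0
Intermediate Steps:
(-47 + 1/93)² = (-4370/93)² = 19096900/8649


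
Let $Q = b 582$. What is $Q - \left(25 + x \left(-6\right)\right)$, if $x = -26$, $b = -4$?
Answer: $-2509$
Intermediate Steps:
$Q = -2328$ ($Q = \left(-4\right) 582 = -2328$)
$Q - \left(25 + x \left(-6\right)\right) = -2328 - \left(25 - -156\right) = -2328 - \left(25 + 156\right) = -2328 - 181 = -2509$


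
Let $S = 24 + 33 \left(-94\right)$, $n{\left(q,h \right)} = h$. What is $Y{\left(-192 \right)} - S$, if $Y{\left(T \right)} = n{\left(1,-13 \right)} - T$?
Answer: $3257$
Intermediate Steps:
$S = -3078$ ($S = 24 - 3102 = -3078$)
$Y{\left(T \right)} = -13 - T$
$Y{\left(-192 \right)} - S = \left(-13 - -192\right) - -3078 = \left(-13 + 192\right) + 3078 = 179 + 3078 = 3257$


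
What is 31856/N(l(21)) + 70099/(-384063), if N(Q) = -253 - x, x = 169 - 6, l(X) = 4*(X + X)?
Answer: -766492007/9985638 ≈ -76.759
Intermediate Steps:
l(X) = 8*X (l(X) = 4*(2*X) = 8*X)
x = 163
N(Q) = -416 (N(Q) = -253 - 1*163 = -253 - 163 = -416)
31856/N(l(21)) + 70099/(-384063) = 31856/(-416) + 70099/(-384063) = 31856*(-1/416) + 70099*(-1/384063) = -1991/26 - 70099/384063 = -766492007/9985638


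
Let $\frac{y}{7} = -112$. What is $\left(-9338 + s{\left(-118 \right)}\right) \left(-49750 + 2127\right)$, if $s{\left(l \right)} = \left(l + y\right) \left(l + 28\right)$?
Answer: $-3421331566$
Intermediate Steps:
$y = -784$ ($y = 7 \left(-112\right) = -784$)
$s{\left(l \right)} = \left(-784 + l\right) \left(28 + l\right)$ ($s{\left(l \right)} = \left(l - 784\right) \left(l + 28\right) = \left(-784 + l\right) \left(28 + l\right)$)
$\left(-9338 + s{\left(-118 \right)}\right) \left(-49750 + 2127\right) = \left(-9338 - \left(-67256 - 13924\right)\right) \left(-49750 + 2127\right) = \left(-9338 + \left(-21952 + 13924 + 89208\right)\right) \left(-47623\right) = \left(-9338 + 81180\right) \left(-47623\right) = 71842 \left(-47623\right) = -3421331566$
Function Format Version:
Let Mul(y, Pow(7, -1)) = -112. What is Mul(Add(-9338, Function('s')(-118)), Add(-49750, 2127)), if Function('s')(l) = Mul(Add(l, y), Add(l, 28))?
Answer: -3421331566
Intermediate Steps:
y = -784 (y = Mul(7, -112) = -784)
Function('s')(l) = Mul(Add(-784, l), Add(28, l)) (Function('s')(l) = Mul(Add(l, -784), Add(l, 28)) = Mul(Add(-784, l), Add(28, l)))
Mul(Add(-9338, Function('s')(-118)), Add(-49750, 2127)) = Mul(Add(-9338, Add(-21952, Pow(-118, 2), Mul(-756, -118))), Add(-49750, 2127)) = Mul(Add(-9338, Add(-21952, 13924, 89208)), -47623) = Mul(Add(-9338, 81180), -47623) = Mul(71842, -47623) = -3421331566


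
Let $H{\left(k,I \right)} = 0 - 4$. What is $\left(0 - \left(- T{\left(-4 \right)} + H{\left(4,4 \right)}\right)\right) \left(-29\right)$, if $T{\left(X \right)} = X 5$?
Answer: $464$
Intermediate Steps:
$T{\left(X \right)} = 5 X$
$H{\left(k,I \right)} = -4$
$\left(0 - \left(- T{\left(-4 \right)} + H{\left(4,4 \right)}\right)\right) \left(-29\right) = \left(0 + \left(5 \left(-4\right) - -4\right)\right) \left(-29\right) = \left(0 + \left(-20 + 4\right)\right) \left(-29\right) = \left(0 - 16\right) \left(-29\right) = \left(-16\right) \left(-29\right) = 464$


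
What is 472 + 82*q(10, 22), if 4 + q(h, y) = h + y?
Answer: 2768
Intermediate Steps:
q(h, y) = -4 + h + y (q(h, y) = -4 + (h + y) = -4 + h + y)
472 + 82*q(10, 22) = 472 + 82*(-4 + 10 + 22) = 472 + 82*28 = 472 + 2296 = 2768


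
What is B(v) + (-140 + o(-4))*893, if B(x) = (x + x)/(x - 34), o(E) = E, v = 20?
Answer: -900164/7 ≈ -1.2859e+5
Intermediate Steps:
B(x) = 2*x/(-34 + x) (B(x) = (2*x)/(-34 + x) = 2*x/(-34 + x))
B(v) + (-140 + o(-4))*893 = 2*20/(-34 + 20) + (-140 - 4)*893 = 2*20/(-14) - 144*893 = 2*20*(-1/14) - 128592 = -20/7 - 128592 = -900164/7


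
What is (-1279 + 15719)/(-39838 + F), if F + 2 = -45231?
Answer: -14440/85071 ≈ -0.16974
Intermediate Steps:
F = -45233 (F = -2 - 45231 = -45233)
(-1279 + 15719)/(-39838 + F) = (-1279 + 15719)/(-39838 - 45233) = 14440/(-85071) = 14440*(-1/85071) = -14440/85071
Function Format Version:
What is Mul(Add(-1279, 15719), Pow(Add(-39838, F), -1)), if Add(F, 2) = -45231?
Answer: Rational(-14440, 85071) ≈ -0.16974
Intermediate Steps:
F = -45233 (F = Add(-2, -45231) = -45233)
Mul(Add(-1279, 15719), Pow(Add(-39838, F), -1)) = Mul(Add(-1279, 15719), Pow(Add(-39838, -45233), -1)) = Mul(14440, Pow(-85071, -1)) = Mul(14440, Rational(-1, 85071)) = Rational(-14440, 85071)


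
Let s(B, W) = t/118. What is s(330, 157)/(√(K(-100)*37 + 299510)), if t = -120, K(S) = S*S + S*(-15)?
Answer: -2*√4290/109681 ≈ -0.0011943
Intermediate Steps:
K(S) = S² - 15*S
s(B, W) = -60/59 (s(B, W) = -120/118 = -120*1/118 = -60/59)
s(330, 157)/(√(K(-100)*37 + 299510)) = -60/(59*√(-100*(-15 - 100)*37 + 299510)) = -60/(59*√(-100*(-115)*37 + 299510)) = -60/(59*√(11500*37 + 299510)) = -60/(59*√(425500 + 299510)) = -60*√4290/55770/59 = -2*√4290/109681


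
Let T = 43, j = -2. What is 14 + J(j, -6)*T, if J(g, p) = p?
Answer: -244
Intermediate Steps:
14 + J(j, -6)*T = 14 - 6*43 = 14 - 258 = -244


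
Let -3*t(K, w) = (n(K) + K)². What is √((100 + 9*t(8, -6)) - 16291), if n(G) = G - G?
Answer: I*√16383 ≈ 128.0*I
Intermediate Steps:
n(G) = 0
t(K, w) = -K²/3 (t(K, w) = -(0 + K)²/3 = -K²/3)
√((100 + 9*t(8, -6)) - 16291) = √((100 + 9*(-⅓*8²)) - 16291) = √((100 + 9*(-⅓*64)) - 16291) = √((100 + 9*(-64/3)) - 16291) = √((100 - 192) - 16291) = √(-92 - 16291) = √(-16383) = I*√16383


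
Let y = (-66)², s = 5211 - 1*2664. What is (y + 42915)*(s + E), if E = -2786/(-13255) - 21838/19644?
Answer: 5223100680382669/43396870 ≈ 1.2036e+8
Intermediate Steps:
s = 2547 (s = 5211 - 2664 = 2547)
E = -117367253/130190610 (E = -2786*(-1/13255) - 21838*1/19644 = 2786/13255 - 10919/9822 = -117367253/130190610 ≈ -0.90150)
y = 4356
(y + 42915)*(s + E) = (4356 + 42915)*(2547 - 117367253/130190610) = 47271*(331478116417/130190610) = 5223100680382669/43396870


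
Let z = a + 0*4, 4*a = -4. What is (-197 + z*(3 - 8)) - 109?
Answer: -301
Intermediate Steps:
a = -1 (a = (1/4)*(-4) = -1)
z = -1 (z = -1 + 0*4 = -1 + 0 = -1)
(-197 + z*(3 - 8)) - 109 = (-197 - (3 - 8)) - 109 = (-197 - 1*(-5)) - 109 = (-197 + 5) - 109 = -192 - 109 = -301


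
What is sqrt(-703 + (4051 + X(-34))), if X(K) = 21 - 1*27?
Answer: sqrt(3342) ≈ 57.810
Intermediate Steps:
X(K) = -6 (X(K) = 21 - 27 = -6)
sqrt(-703 + (4051 + X(-34))) = sqrt(-703 + (4051 - 6)) = sqrt(-703 + 4045) = sqrt(3342)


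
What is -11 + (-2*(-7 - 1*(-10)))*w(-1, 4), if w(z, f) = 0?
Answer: -11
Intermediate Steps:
-11 + (-2*(-7 - 1*(-10)))*w(-1, 4) = -11 - 2*(-7 - 1*(-10))*0 = -11 - 2*(-7 + 10)*0 = -11 - 2*3*0 = -11 - 6*0 = -11 + 0 = -11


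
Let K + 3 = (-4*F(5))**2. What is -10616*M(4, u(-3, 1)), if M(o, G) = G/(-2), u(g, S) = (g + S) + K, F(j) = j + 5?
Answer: 8466260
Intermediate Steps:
F(j) = 5 + j
K = 1597 (K = -3 + (-4*(5 + 5))**2 = -3 + (-4*10)**2 = -3 + (-40)**2 = -3 + 1600 = 1597)
u(g, S) = 1597 + S + g (u(g, S) = (g + S) + 1597 = (S + g) + 1597 = 1597 + S + g)
M(o, G) = -G/2 (M(o, G) = G*(-1/2) = -G/2)
-10616*M(4, u(-3, 1)) = -(-5308)*(1597 + 1 - 3) = -(-5308)*1595 = -10616*(-1595/2) = 8466260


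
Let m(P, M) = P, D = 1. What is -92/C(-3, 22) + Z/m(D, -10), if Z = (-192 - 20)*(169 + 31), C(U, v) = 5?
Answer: -212092/5 ≈ -42418.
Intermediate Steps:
Z = -42400 (Z = -212*200 = -42400)
-92/C(-3, 22) + Z/m(D, -10) = -92/5 - 42400/1 = -92*⅕ - 42400*1 = -92/5 - 42400 = -212092/5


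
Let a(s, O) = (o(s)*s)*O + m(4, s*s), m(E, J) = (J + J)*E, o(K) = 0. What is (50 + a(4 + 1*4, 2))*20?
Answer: 11240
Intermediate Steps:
m(E, J) = 2*E*J (m(E, J) = (2*J)*E = 2*E*J)
a(s, O) = 8*s² (a(s, O) = (0*s)*O + 2*4*(s*s) = 0*O + 2*4*s² = 0 + 8*s² = 8*s²)
(50 + a(4 + 1*4, 2))*20 = (50 + 8*(4 + 1*4)²)*20 = (50 + 8*(4 + 4)²)*20 = (50 + 8*8²)*20 = (50 + 8*64)*20 = (50 + 512)*20 = 562*20 = 11240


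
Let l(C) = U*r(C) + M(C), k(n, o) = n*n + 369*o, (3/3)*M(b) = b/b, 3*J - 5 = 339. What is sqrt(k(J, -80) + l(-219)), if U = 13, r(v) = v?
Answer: I*sqrt(172958)/3 ≈ 138.63*I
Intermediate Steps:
J = 344/3 (J = 5/3 + (1/3)*339 = 5/3 + 113 = 344/3 ≈ 114.67)
M(b) = 1 (M(b) = b/b = 1)
k(n, o) = n**2 + 369*o
l(C) = 1 + 13*C (l(C) = 13*C + 1 = 1 + 13*C)
sqrt(k(J, -80) + l(-219)) = sqrt(((344/3)**2 + 369*(-80)) + (1 + 13*(-219))) = sqrt((118336/9 - 29520) + (1 - 2847)) = sqrt(-147344/9 - 2846) = sqrt(-172958/9) = I*sqrt(172958)/3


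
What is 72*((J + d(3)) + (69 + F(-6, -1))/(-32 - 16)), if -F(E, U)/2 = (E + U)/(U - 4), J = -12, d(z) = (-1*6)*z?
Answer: -22593/10 ≈ -2259.3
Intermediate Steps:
d(z) = -6*z
F(E, U) = -2*(E + U)/(-4 + U) (F(E, U) = -2*(E + U)/(U - 4) = -2*(E + U)/(-4 + U))
72*((J + d(3)) + (69 + F(-6, -1))/(-32 - 16)) = 72*((-12 - 6*3) + (69 + 2*(-1*(-6) - 1*(-1))/(-4 - 1))/(-32 - 16)) = 72*((-12 - 18) + (69 + 2*(6 + 1)/(-5))/(-48)) = 72*(-30 + (69 + 2*(-⅕)*7)*(-1/48)) = 72*(-30 + (69 - 14/5)*(-1/48)) = 72*(-30 + (331/5)*(-1/48)) = 72*(-30 - 331/240) = 72*(-7531/240) = -22593/10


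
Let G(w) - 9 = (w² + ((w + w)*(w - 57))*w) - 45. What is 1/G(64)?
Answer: 1/61404 ≈ 1.6286e-5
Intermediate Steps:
G(w) = -36 + w² + 2*w²*(-57 + w) (G(w) = 9 + ((w² + ((w + w)*(w - 57))*w) - 45) = 9 + ((w² + ((2*w)*(-57 + w))*w) - 45) = 9 + ((w² + (2*w*(-57 + w))*w) - 45) = 9 + ((w² + 2*w²*(-57 + w)) - 45) = 9 + (-45 + w² + 2*w²*(-57 + w)) = -36 + w² + 2*w²*(-57 + w))
1/G(64) = 1/(-36 - 113*64² + 2*64³) = 1/(-36 - 113*4096 + 2*262144) = 1/(-36 - 462848 + 524288) = 1/61404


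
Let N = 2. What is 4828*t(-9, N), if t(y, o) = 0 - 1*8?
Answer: -38624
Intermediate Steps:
t(y, o) = -8 (t(y, o) = 0 - 8 = -8)
4828*t(-9, N) = 4828*(-8) = -38624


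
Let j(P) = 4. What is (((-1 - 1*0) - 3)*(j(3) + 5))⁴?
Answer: 1679616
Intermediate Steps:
(((-1 - 1*0) - 3)*(j(3) + 5))⁴ = (((-1 - 1*0) - 3)*(4 + 5))⁴ = (((-1 + 0) - 3)*9)⁴ = ((-1 - 3)*9)⁴ = (-4*9)⁴ = (-36)⁴ = 1679616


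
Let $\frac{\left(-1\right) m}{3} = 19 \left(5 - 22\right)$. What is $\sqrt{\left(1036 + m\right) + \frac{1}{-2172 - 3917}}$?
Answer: $\frac{2 \sqrt{18584303879}}{6089} \approx 44.777$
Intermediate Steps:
$m = 969$ ($m = - 3 \cdot 19 \left(5 - 22\right) = - 3 \cdot 19 \left(-17\right) = \left(-3\right) \left(-323\right) = 969$)
$\sqrt{\left(1036 + m\right) + \frac{1}{-2172 - 3917}} = \sqrt{\left(1036 + 969\right) + \frac{1}{-2172 - 3917}} = \sqrt{2005 + \frac{1}{-6089}} = \sqrt{2005 - \frac{1}{6089}} = \sqrt{\frac{12208444}{6089}} = \frac{2 \sqrt{18584303879}}{6089}$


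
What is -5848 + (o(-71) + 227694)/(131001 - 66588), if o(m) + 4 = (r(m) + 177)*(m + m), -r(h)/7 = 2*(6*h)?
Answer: -377331556/64413 ≈ -5858.0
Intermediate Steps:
r(h) = -84*h (r(h) = -14*6*h = -84*h)
o(m) = -4 + 2*m*(177 - 84*m) (o(m) = -4 + (-84*m + 177)*(m + m) = -4 + (177 - 84*m)*(2*m) = -4 + 2*m*(177 - 84*m))
-5848 + (o(-71) + 227694)/(131001 - 66588) = -5848 + ((-4 - 168*(-71)² + 354*(-71)) + 227694)/(131001 - 66588) = -5848 + ((-4 - 168*5041 - 25134) + 227694)/64413 = -5848 + ((-4 - 846888 - 25134) + 227694)*(1/64413) = -5848 + (-872026 + 227694)*(1/64413) = -5848 - 644332*1/64413 = -5848 - 644332/64413 = -377331556/64413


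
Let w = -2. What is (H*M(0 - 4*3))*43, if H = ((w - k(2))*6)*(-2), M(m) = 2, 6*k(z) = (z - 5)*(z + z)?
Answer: 0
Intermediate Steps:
k(z) = z*(-5 + z)/3 (k(z) = ((z - 5)*(z + z))/6 = ((-5 + z)*(2*z))/6 = (2*z*(-5 + z))/6 = z*(-5 + z)/3)
H = 0 (H = ((-2 - 2*(-5 + 2)/3)*6)*(-2) = ((-2 - 2*(-3)/3)*6)*(-2) = ((-2 - 1*(-2))*6)*(-2) = ((-2 + 2)*6)*(-2) = (0*6)*(-2) = 0*(-2) = 0)
(H*M(0 - 4*3))*43 = (0*2)*43 = 0*43 = 0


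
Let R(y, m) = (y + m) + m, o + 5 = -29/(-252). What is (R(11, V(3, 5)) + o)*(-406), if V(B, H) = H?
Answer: -117769/18 ≈ -6542.7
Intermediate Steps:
o = -1231/252 (o = -5 - 29/(-252) = -5 - 29*(-1/252) = -5 + 29/252 = -1231/252 ≈ -4.8849)
R(y, m) = y + 2*m (R(y, m) = (m + y) + m = y + 2*m)
(R(11, V(3, 5)) + o)*(-406) = ((11 + 2*5) - 1231/252)*(-406) = ((11 + 10) - 1231/252)*(-406) = (21 - 1231/252)*(-406) = (4061/252)*(-406) = -117769/18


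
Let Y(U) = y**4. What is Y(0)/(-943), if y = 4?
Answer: -256/943 ≈ -0.27147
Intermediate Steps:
Y(U) = 256 (Y(U) = 4**4 = 256)
Y(0)/(-943) = 256/(-943) = 256*(-1/943) = -256/943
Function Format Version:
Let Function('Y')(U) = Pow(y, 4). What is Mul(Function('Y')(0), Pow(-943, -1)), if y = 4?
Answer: Rational(-256, 943) ≈ -0.27147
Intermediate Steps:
Function('Y')(U) = 256 (Function('Y')(U) = Pow(4, 4) = 256)
Mul(Function('Y')(0), Pow(-943, -1)) = Mul(256, Pow(-943, -1)) = Mul(256, Rational(-1, 943)) = Rational(-256, 943)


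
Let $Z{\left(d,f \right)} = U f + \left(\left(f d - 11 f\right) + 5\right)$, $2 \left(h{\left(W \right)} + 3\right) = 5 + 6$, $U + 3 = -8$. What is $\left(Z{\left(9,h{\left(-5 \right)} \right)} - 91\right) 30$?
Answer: $-3555$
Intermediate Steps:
$U = -11$ ($U = -3 - 8 = -11$)
$h{\left(W \right)} = \frac{5}{2}$ ($h{\left(W \right)} = -3 + \frac{5 + 6}{2} = -3 + \frac{1}{2} \cdot 11 = -3 + \frac{11}{2} = \frac{5}{2}$)
$Z{\left(d,f \right)} = 5 - 22 f + d f$ ($Z{\left(d,f \right)} = - 11 f + \left(\left(f d - 11 f\right) + 5\right) = - 11 f + \left(\left(d f - 11 f\right) + 5\right) = - 11 f + \left(\left(- 11 f + d f\right) + 5\right) = - 11 f + \left(5 - 11 f + d f\right) = 5 - 22 f + d f$)
$\left(Z{\left(9,h{\left(-5 \right)} \right)} - 91\right) 30 = \left(\left(5 - 55 + 9 \cdot \frac{5}{2}\right) - 91\right) 30 = \left(\left(5 - 55 + \frac{45}{2}\right) - 91\right) 30 = \left(- \frac{55}{2} - 91\right) 30 = \left(- \frac{237}{2}\right) 30 = -3555$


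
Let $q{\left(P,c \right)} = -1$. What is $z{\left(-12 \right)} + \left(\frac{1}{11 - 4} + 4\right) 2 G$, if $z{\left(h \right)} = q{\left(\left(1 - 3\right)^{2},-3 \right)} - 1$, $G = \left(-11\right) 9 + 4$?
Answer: $- \frac{5524}{7} \approx -789.14$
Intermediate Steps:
$G = -95$ ($G = -99 + 4 = -95$)
$z{\left(h \right)} = -2$ ($z{\left(h \right)} = -1 - 1 = -2$)
$z{\left(-12 \right)} + \left(\frac{1}{11 - 4} + 4\right) 2 G = -2 + \left(\frac{1}{11 - 4} + 4\right) 2 \left(-95\right) = -2 + \left(\frac{1}{7} + 4\right) 2 \left(-95\right) = -2 + \frac{29}{7} \cdot 2 \left(-95\right) = -2 + \frac{58}{7} \left(-95\right) = -2 - \frac{5510}{7} = - \frac{5524}{7}$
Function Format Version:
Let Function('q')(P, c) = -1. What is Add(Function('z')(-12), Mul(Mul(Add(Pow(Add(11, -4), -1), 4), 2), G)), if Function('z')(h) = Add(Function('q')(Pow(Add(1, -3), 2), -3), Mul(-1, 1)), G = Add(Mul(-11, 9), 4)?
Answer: Rational(-5524, 7) ≈ -789.14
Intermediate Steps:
G = -95 (G = Add(-99, 4) = -95)
Function('z')(h) = -2 (Function('z')(h) = Add(-1, Mul(-1, 1)) = Add(-1, -1) = -2)
Add(Function('z')(-12), Mul(Mul(Add(Pow(Add(11, -4), -1), 4), 2), G)) = Add(-2, Mul(Mul(Add(Pow(Add(11, -4), -1), 4), 2), -95)) = Add(-2, Mul(Mul(Add(Pow(7, -1), 4), 2), -95)) = Add(-2, Mul(Mul(Add(Rational(1, 7), 4), 2), -95)) = Add(-2, Mul(Mul(Rational(29, 7), 2), -95)) = Add(-2, Mul(Rational(58, 7), -95)) = Add(-2, Rational(-5510, 7)) = Rational(-5524, 7)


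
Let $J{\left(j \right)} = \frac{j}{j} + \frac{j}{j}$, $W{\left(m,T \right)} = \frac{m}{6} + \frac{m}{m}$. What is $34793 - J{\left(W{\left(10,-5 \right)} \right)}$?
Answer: $34791$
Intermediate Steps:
$W{\left(m,T \right)} = 1 + \frac{m}{6}$ ($W{\left(m,T \right)} = m \frac{1}{6} + 1 = \frac{m}{6} + 1 = 1 + \frac{m}{6}$)
$J{\left(j \right)} = 2$ ($J{\left(j \right)} = 1 + 1 = 2$)
$34793 - J{\left(W{\left(10,-5 \right)} \right)} = 34793 - 2 = 34791$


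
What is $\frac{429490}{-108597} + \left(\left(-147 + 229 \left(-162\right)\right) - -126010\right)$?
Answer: $\frac{9639183215}{108597} \approx 88761.0$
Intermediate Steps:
$\frac{429490}{-108597} + \left(\left(-147 + 229 \left(-162\right)\right) - -126010\right) = 429490 \left(- \frac{1}{108597}\right) + \left(\left(-147 - 37098\right) + 126010\right) = - \frac{429490}{108597} + \left(-37245 + 126010\right) = - \frac{429490}{108597} + 88765 = \frac{9639183215}{108597}$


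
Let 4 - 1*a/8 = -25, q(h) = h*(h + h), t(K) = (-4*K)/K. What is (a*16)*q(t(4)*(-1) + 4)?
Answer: 475136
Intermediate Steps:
t(K) = -4
q(h) = 2*h² (q(h) = h*(2*h) = 2*h²)
a = 232 (a = 32 - 8*(-25) = 32 + 200 = 232)
(a*16)*q(t(4)*(-1) + 4) = (232*16)*(2*(-4*(-1) + 4)²) = 3712*(2*(4 + 4)²) = 3712*(2*8²) = 3712*(2*64) = 3712*128 = 475136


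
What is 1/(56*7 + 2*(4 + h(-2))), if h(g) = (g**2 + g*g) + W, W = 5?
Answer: 1/426 ≈ 0.0023474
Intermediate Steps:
h(g) = 5 + 2*g**2 (h(g) = (g**2 + g*g) + 5 = (g**2 + g**2) + 5 = 2*g**2 + 5 = 5 + 2*g**2)
1/(56*7 + 2*(4 + h(-2))) = 1/(56*7 + 2*(4 + (5 + 2*(-2)**2))) = 1/(392 + 2*(4 + (5 + 2*4))) = 1/(392 + 2*(4 + (5 + 8))) = 1/(392 + 2*(4 + 13)) = 1/(392 + 2*17) = 1/(392 + 34) = 1/426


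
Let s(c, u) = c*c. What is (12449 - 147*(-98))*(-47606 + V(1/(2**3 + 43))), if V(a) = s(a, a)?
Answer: -3325272170275/2601 ≈ -1.2785e+9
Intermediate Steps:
s(c, u) = c**2
V(a) = a**2
(12449 - 147*(-98))*(-47606 + V(1/(2**3 + 43))) = (12449 - 147*(-98))*(-47606 + (1/(2**3 + 43))**2) = (12449 + 14406)*(-47606 + (1/(8 + 43))**2) = 26855*(-47606 + (1/51)**2) = 26855*(-47606 + 1/2601) = 26855*(-123823205/2601) = -3325272170275/2601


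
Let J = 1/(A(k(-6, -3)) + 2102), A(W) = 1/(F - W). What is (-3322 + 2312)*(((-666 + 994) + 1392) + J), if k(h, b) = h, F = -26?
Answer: -73030171000/42039 ≈ -1.7372e+6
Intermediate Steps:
A(W) = 1/(-26 - W)
J = 20/42039 (J = 1/(-1/(26 - 6) + 2102) = 1/(-1/20 + 2102) = 1/(42039/20) = 20/42039 ≈ 0.00047575)
(-3322 + 2312)*(((-666 + 994) + 1392) + J) = (-3322 + 2312)*(((-666 + 994) + 1392) + 20/42039) = -1010*((328 + 1392) + 20/42039) = -1010*(1720 + 20/42039) = -1010*72307100/42039 = -73030171000/42039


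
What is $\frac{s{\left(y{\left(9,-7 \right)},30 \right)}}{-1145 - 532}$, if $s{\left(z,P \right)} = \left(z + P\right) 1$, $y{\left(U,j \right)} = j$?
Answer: $- \frac{23}{1677} \approx -0.013715$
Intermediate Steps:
$s{\left(z,P \right)} = P + z$ ($s{\left(z,P \right)} = \left(P + z\right) 1 = P + z$)
$\frac{s{\left(y{\left(9,-7 \right)},30 \right)}}{-1145 - 532} = \frac{30 - 7}{-1145 - 532} = \frac{23}{-1145 - 532} = \frac{23}{-1677} = 23 \left(- \frac{1}{1677}\right) = - \frac{23}{1677}$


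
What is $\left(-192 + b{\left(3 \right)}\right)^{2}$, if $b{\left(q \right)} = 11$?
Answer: $32761$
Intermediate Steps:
$\left(-192 + b{\left(3 \right)}\right)^{2} = \left(-192 + 11\right)^{2} = \left(-181\right)^{2} = 32761$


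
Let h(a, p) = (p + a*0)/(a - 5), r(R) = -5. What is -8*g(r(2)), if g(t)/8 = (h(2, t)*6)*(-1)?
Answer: 640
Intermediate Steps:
h(a, p) = p/(-5 + a) (h(a, p) = (p + 0)/(-5 + a) = p/(-5 + a))
g(t) = 16*t (g(t) = 8*(((t/(-5 + 2))*6)*(-1)) = 8*(((t/(-3))*6)*(-1)) = 8*(((t*(-⅓))*6)*(-1)) = 8*((-t/3*6)*(-1)) = 8*(-2*t*(-1)) = 8*(2*t) = 16*t)
-8*g(r(2)) = -128*(-5) = -8*(-80) = 640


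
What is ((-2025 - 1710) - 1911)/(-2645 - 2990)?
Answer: 5646/5635 ≈ 1.0020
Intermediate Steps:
((-2025 - 1710) - 1911)/(-2645 - 2990) = (-3735 - 1911)/(-5635) = -5646*(-1/5635) = 5646/5635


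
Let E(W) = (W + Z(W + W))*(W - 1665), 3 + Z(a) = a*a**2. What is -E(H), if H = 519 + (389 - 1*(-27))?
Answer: 4773618870360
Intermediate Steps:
Z(a) = -3 + a**3 (Z(a) = -3 + a*a**2 = -3 + a**3)
H = 935 (H = 519 + (389 + 27) = 519 + 416 = 935)
E(W) = (-1665 + W)*(-3 + W + 8*W**3) (E(W) = (W + (-3 + (W + W)**3))*(W - 1665) = (W + (-3 + (2*W)**3))*(-1665 + W) = (W + (-3 + 8*W**3))*(-1665 + W) = (-3 + W + 8*W**3)*(-1665 + W) = (-1665 + W)*(-3 + W + 8*W**3))
-E(H) = -(4995 + 935**2 - 13320*935**3 - 1668*935 + 8*935**4) = -(4995 + 874225 - 13320*817400375 - 1559580 + 8*764269350625) = -(4995 + 874225 - 10887772995000 - 1559580 + 6114154805000) = -1*(-4773618870360) = 4773618870360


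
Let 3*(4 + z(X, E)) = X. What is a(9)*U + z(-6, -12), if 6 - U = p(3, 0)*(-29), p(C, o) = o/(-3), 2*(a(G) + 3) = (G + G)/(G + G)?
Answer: -21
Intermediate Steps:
a(G) = -5/2 (a(G) = -3 + ((G + G)/(G + G))/2 = -3 + ((2*G)/((2*G)))/2 = -3 + ((2*G)*(1/(2*G)))/2 = -3 + (1/2)*1 = -3 + 1/2 = -5/2)
p(C, o) = -o/3 (p(C, o) = o*(-1/3) = -o/3)
z(X, E) = -4 + X/3
U = 6 (U = 6 - (-1/3*0)*(-29) = 6 - 0*(-29) = 6 - 1*0 = 6 + 0 = 6)
a(9)*U + z(-6, -12) = -5/2*6 + (-4 + (1/3)*(-6)) = -15 + (-4 - 2) = -15 - 6 = -21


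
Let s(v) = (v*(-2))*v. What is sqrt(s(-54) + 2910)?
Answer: I*sqrt(2922) ≈ 54.056*I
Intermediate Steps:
s(v) = -2*v**2 (s(v) = (-2*v)*v = -2*v**2)
sqrt(s(-54) + 2910) = sqrt(-2*(-54)**2 + 2910) = sqrt(-2*2916 + 2910) = sqrt(-5832 + 2910) = sqrt(-2922) = I*sqrt(2922)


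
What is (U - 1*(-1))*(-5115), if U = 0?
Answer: -5115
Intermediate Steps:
(U - 1*(-1))*(-5115) = (0 - 1*(-1))*(-5115) = (0 + 1)*(-5115) = 1*(-5115) = -5115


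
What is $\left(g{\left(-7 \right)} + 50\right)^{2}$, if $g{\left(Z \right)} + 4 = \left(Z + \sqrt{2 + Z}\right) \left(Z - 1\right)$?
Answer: $10084 - 1632 i \sqrt{5} \approx 10084.0 - 3649.3 i$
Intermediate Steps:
$g{\left(Z \right)} = -4 + \left(-1 + Z\right) \left(Z + \sqrt{2 + Z}\right)$ ($g{\left(Z \right)} = -4 + \left(Z + \sqrt{2 + Z}\right) \left(Z - 1\right) = -4 + \left(Z + \sqrt{2 + Z}\right) \left(-1 + Z\right) = -4 + \left(-1 + Z\right) \left(Z + \sqrt{2 + Z}\right)$)
$\left(g{\left(-7 \right)} + 50\right)^{2} = \left(\left(-4 + \left(-7\right)^{2} - -7 - \sqrt{2 - 7} - 7 \sqrt{2 - 7}\right) + 50\right)^{2} = \left(\left(-4 + 49 + 7 - \sqrt{-5} - 7 \sqrt{-5}\right) + 50\right)^{2} = \left(\left(-4 + 49 + 7 - i \sqrt{5} - 7 i \sqrt{5}\right) + 50\right)^{2} = \left(\left(52 - 8 i \sqrt{5}\right) + 50\right)^{2} = \left(102 - 8 i \sqrt{5}\right)^{2}$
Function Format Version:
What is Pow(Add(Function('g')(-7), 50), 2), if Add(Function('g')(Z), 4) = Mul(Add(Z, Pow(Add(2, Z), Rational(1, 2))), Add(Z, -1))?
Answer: Add(10084, Mul(-1632, I, Pow(5, Rational(1, 2)))) ≈ Add(10084., Mul(-3649.3, I))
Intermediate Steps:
Function('g')(Z) = Add(-4, Mul(Add(-1, Z), Add(Z, Pow(Add(2, Z), Rational(1, 2))))) (Function('g')(Z) = Add(-4, Mul(Add(Z, Pow(Add(2, Z), Rational(1, 2))), Add(Z, -1))) = Add(-4, Mul(Add(Z, Pow(Add(2, Z), Rational(1, 2))), Add(-1, Z))) = Add(-4, Mul(Add(-1, Z), Add(Z, Pow(Add(2, Z), Rational(1, 2))))))
Pow(Add(Function('g')(-7), 50), 2) = Pow(Add(Add(-4, Pow(-7, 2), Mul(-1, -7), Mul(-1, Pow(Add(2, -7), Rational(1, 2))), Mul(-7, Pow(Add(2, -7), Rational(1, 2)))), 50), 2) = Pow(Add(Add(-4, 49, 7, Mul(-1, Pow(-5, Rational(1, 2))), Mul(-7, Pow(-5, Rational(1, 2)))), 50), 2) = Pow(Add(Add(-4, 49, 7, Mul(-1, Mul(I, Pow(5, Rational(1, 2)))), Mul(-7, Mul(I, Pow(5, Rational(1, 2))))), 50), 2) = Pow(Add(Add(-4, 49, 7, Mul(-1, I, Pow(5, Rational(1, 2))), Mul(-7, I, Pow(5, Rational(1, 2)))), 50), 2) = Pow(Add(Add(52, Mul(-8, I, Pow(5, Rational(1, 2)))), 50), 2) = Pow(Add(102, Mul(-8, I, Pow(5, Rational(1, 2)))), 2)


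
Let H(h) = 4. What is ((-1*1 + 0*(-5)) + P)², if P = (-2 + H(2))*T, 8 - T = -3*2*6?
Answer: 7569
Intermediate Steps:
T = 44 (T = 8 - (-3*2)*6 = 8 - (-6)*6 = 8 - 1*(-36) = 8 + 36 = 44)
P = 88 (P = (-2 + 4)*44 = 2*44 = 88)
((-1*1 + 0*(-5)) + P)² = ((-1*1 + 0*(-5)) + 88)² = ((-1 + 0) + 88)² = (-1 + 88)² = 87² = 7569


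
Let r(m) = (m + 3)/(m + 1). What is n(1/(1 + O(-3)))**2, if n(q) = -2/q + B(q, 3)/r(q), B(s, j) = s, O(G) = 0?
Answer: 9/4 ≈ 2.2500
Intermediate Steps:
r(m) = (3 + m)/(1 + m)
n(q) = -2/q + q*(1 + q)/(3 + q) (n(q) = -2/q + q/(((3 + q)/(1 + q))) = -2/q + q*((1 + q)/(3 + q)) = -2/q + q*(1 + q)/(3 + q))
n(1/(1 + O(-3)))**2 = ((-6 - 2/(1 + 0) + (1/(1 + 0))**2*(1 + 1/(1 + 0)))/((1/(1 + 0))*(3 + 1/(1 + 0))))**2 = ((-6 - 2/1 + (1/1)**2*(1 + 1/1))/((1/1)*(3 + 1/1)))**2 = ((-6 - 2*1 + 1**2*(1 + 1))/(1*(3 + 1)))**2 = (1*(-6 - 2 + 1*2)/4)**2 = (1*(1/4)*(-6 - 2 + 2))**2 = (1*(1/4)*(-6))**2 = (-3/2)**2 = 9/4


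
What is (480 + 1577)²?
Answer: 4231249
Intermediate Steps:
(480 + 1577)² = 2057² = 4231249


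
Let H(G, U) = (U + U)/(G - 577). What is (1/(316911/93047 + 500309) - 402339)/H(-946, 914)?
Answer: 28525658764725822317/85098095097352 ≈ 3.3521e+5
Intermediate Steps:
H(G, U) = 2*U/(-577 + G) (H(G, U) = (2*U)/(-577 + G) = 2*U/(-577 + G))
(1/(316911/93047 + 500309) - 402339)/H(-946, 914) = (1/(316911/93047 + 500309) - 402339)/((2*914/(-577 - 946))) = (1/(316911*(1/93047) + 500309) - 402339)/((2*914/(-1523))) = (1/(316911/93047 + 500309) - 402339)/((2*914*(-1/1523))) = (1/(46552568434/93047) - 402339)/(-1828/1523) = (93047/46552568434 - 402339)*(-1523/1828) = -18729913831074079/46552568434*(-1523/1828) = 28525658764725822317/85098095097352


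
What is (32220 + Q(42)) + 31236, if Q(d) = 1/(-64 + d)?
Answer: 1396031/22 ≈ 63456.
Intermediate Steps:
(32220 + Q(42)) + 31236 = (32220 + 1/(-64 + 42)) + 31236 = (32220 + 1/(-22)) + 31236 = (32220 - 1/22) + 31236 = 708839/22 + 31236 = 1396031/22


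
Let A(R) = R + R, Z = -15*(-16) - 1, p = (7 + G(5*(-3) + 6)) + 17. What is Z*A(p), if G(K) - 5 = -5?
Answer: 11472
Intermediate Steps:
G(K) = 0 (G(K) = 5 - 5 = 0)
p = 24 (p = (7 + 0) + 17 = 7 + 17 = 24)
Z = 239 (Z = 240 - 1 = 239)
A(R) = 2*R
Z*A(p) = 239*(2*24) = 239*48 = 11472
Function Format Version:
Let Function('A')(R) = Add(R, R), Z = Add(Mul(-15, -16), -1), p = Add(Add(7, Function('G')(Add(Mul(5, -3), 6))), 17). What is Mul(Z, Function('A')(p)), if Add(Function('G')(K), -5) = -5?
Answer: 11472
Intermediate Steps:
Function('G')(K) = 0 (Function('G')(K) = Add(5, -5) = 0)
p = 24 (p = Add(Add(7, 0), 17) = Add(7, 17) = 24)
Z = 239 (Z = Add(240, -1) = 239)
Function('A')(R) = Mul(2, R)
Mul(Z, Function('A')(p)) = Mul(239, Mul(2, 24)) = Mul(239, 48) = 11472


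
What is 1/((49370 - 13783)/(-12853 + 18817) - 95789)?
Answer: -5964/571250009 ≈ -1.0440e-5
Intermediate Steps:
1/((49370 - 13783)/(-12853 + 18817) - 95789) = 1/(35587/5964 - 95789) = 1/(-571250009/5964) = -5964/571250009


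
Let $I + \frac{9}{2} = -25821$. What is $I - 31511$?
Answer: $- \frac{114673}{2} \approx -57337.0$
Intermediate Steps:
$I = - \frac{51651}{2}$ ($I = - \frac{9}{2} - 25821 = - \frac{51651}{2} \approx -25826.0$)
$I - 31511 = - \frac{51651}{2} - 31511 = - \frac{114673}{2}$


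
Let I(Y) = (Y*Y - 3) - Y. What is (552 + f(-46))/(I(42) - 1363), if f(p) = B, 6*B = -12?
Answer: 275/178 ≈ 1.5449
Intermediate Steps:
I(Y) = -3 + Y² - Y (I(Y) = (Y² - 3) - Y = (-3 + Y²) - Y = -3 + Y² - Y)
B = -2 (B = (⅙)*(-12) = -2)
f(p) = -2
(552 + f(-46))/(I(42) - 1363) = (552 - 2)/((-3 + 42² - 1*42) - 1363) = 550/((-3 + 1764 - 42) - 1363) = 550/(1719 - 1363) = 550/356 = 550*(1/356) = 275/178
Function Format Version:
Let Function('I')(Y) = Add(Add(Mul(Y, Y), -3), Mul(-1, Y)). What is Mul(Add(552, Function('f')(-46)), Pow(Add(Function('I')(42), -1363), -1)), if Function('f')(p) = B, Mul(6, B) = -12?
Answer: Rational(275, 178) ≈ 1.5449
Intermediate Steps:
Function('I')(Y) = Add(-3, Pow(Y, 2), Mul(-1, Y)) (Function('I')(Y) = Add(Add(Pow(Y, 2), -3), Mul(-1, Y)) = Add(Add(-3, Pow(Y, 2)), Mul(-1, Y)) = Add(-3, Pow(Y, 2), Mul(-1, Y)))
B = -2 (B = Mul(Rational(1, 6), -12) = -2)
Function('f')(p) = -2
Mul(Add(552, Function('f')(-46)), Pow(Add(Function('I')(42), -1363), -1)) = Mul(Add(552, -2), Pow(Add(Add(-3, Pow(42, 2), Mul(-1, 42)), -1363), -1)) = Mul(550, Pow(Add(Add(-3, 1764, -42), -1363), -1)) = Mul(550, Pow(Add(1719, -1363), -1)) = Mul(550, Pow(356, -1)) = Mul(550, Rational(1, 356)) = Rational(275, 178)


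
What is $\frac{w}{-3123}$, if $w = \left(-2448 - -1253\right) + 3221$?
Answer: $- \frac{2026}{3123} \approx -0.64874$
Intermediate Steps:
$w = 2026$ ($w = \left(-2448 + 1253\right) + 3221 = -1195 + 3221 = 2026$)
$\frac{w}{-3123} = \frac{2026}{-3123} = 2026 \left(- \frac{1}{3123}\right) = - \frac{2026}{3123}$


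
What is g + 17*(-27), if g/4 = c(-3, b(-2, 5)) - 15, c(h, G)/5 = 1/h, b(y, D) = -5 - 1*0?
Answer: -1577/3 ≈ -525.67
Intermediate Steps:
b(y, D) = -5 (b(y, D) = -5 + 0 = -5)
c(h, G) = 5/h
g = -200/3 (g = 4*(5/(-3) - 15) = 4*(5*(-⅓) - 15) = 4*(-5/3 - 15) = 4*(-50/3) = -200/3 ≈ -66.667)
g + 17*(-27) = -200/3 + 17*(-27) = -200/3 - 459 = -1577/3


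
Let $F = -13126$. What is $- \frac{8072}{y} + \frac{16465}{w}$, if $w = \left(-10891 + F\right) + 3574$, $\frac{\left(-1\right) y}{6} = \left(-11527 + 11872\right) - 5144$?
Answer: $- \frac{319554553}{294317871} \approx -1.0857$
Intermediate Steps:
$y = 28794$ ($y = - 6 \left(\left(-11527 + 11872\right) - 5144\right) = - 6 \left(345 - 5144\right) = \left(-6\right) \left(-4799\right) = 28794$)
$w = -20443$ ($w = \left(-10891 - 13126\right) + 3574 = -24017 + 3574 = -20443$)
$- \frac{8072}{y} + \frac{16465}{w} = - \frac{8072}{28794} + \frac{16465}{-20443} = \left(-8072\right) \frac{1}{28794} + 16465 \left(- \frac{1}{20443}\right) = - \frac{4036}{14397} - \frac{16465}{20443} = - \frac{319554553}{294317871}$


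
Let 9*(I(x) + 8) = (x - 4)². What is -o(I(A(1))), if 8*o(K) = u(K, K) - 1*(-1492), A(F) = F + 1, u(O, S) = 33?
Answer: -1525/8 ≈ -190.63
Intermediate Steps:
A(F) = 1 + F
I(x) = -8 + (-4 + x)²/9 (I(x) = -8 + (x - 4)²/9 = -8 + (-4 + x)²/9)
o(K) = 1525/8 (o(K) = (33 - 1*(-1492))/8 = (33 + 1492)/8 = (⅛)*1525 = 1525/8)
-o(I(A(1))) = -1*1525/8 = -1525/8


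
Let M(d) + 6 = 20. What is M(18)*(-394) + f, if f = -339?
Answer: -5855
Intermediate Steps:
M(d) = 14 (M(d) = -6 + 20 = 14)
M(18)*(-394) + f = 14*(-394) - 339 = -5516 - 339 = -5855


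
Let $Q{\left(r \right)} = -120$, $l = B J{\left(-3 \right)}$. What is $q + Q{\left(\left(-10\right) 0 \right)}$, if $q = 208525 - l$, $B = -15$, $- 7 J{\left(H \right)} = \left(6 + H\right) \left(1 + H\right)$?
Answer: $\frac{1458925}{7} \approx 2.0842 \cdot 10^{5}$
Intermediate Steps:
$J{\left(H \right)} = - \frac{\left(1 + H\right) \left(6 + H\right)}{7}$ ($J{\left(H \right)} = - \frac{\left(6 + H\right) \left(1 + H\right)}{7} = - \frac{\left(1 + H\right) \left(6 + H\right)}{7}$)
$l = - \frac{90}{7}$ ($l = - 15 \left(- \frac{6}{7} - -3 - \frac{\left(-3\right)^{2}}{7}\right) = - 15 \left(- \frac{6}{7} + 3 - \frac{9}{7}\right) = \left(-15\right) \frac{6}{7} = - \frac{90}{7} \approx -12.857$)
$q = \frac{1459765}{7}$ ($q = 208525 - - \frac{90}{7} = 208525 + \frac{90}{7} = \frac{1459765}{7} \approx 2.0854 \cdot 10^{5}$)
$q + Q{\left(\left(-10\right) 0 \right)} = \frac{1459765}{7} - 120 = \frac{1458925}{7}$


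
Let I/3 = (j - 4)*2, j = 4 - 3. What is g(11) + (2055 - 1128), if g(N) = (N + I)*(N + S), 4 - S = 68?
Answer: 1298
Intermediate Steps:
S = -64 (S = 4 - 1*68 = 4 - 68 = -64)
j = 1
I = -18 (I = 3*((1 - 4)*2) = 3*(-3*2) = 3*(-6) = -18)
g(N) = (-64 + N)*(-18 + N) (g(N) = (N - 18)*(N - 64) = (-18 + N)*(-64 + N) = (-64 + N)*(-18 + N))
g(11) + (2055 - 1128) = (1152 + 11² - 82*11) + (2055 - 1128) = (1152 + 121 - 902) + 927 = 371 + 927 = 1298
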